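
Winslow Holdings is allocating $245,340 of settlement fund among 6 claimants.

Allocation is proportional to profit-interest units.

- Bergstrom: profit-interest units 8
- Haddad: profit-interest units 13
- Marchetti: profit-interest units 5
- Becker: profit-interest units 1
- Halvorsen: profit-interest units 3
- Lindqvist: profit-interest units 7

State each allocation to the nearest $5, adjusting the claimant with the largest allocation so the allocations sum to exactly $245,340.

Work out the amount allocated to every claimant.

Profit-interest units total: 37.
Pro-rata amounts: Bergstrom 8/37 × $245,340 = 53,046.49; Haddad 13/37 × $245,340 = 86,200.54; Marchetti 5/37 × $245,340 = 33,154.05; Becker 1/37 × $245,340 = 6,630.81; Halvorsen 3/37 × $245,340 = 19,892.43; Lindqvist 7/37 × $245,340 = 46,415.68.
Rounded to nearest $5: Bergstrom $53,045; Haddad $86,200; Marchetti $33,155; Becker $6,630; Halvorsen $19,890; Lindqvist $46,415. Sum = $245,335.
Difference $245,340 − $245,335 = +$5 applied to largest allocation (Haddad): Haddad becomes $86,205.

Bergstrom: $53,045 | Haddad: $86,205 | Marchetti: $33,155 | Becker: $6,630 | Halvorsen: $19,890 | Lindqvist: $46,415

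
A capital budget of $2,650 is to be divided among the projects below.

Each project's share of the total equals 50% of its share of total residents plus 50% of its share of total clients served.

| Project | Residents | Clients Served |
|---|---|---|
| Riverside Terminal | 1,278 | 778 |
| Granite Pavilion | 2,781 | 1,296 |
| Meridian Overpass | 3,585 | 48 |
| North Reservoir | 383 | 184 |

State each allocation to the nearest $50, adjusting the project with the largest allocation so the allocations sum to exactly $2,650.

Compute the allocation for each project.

Totals — residents 8,027, clients served 2,306.
Blended shares (50% residents + 50% clients served): Riverside Terminal 0.2483; Granite Pavilion 0.4542; Meridian Overpass 0.2337; North Reservoir 0.0638.
Unrounded shares: Riverside Terminal 657.99; Granite Pavilion 1,203.72; Meridian Overpass 619.35; North Reservoir 168.95.
At nearest $50: Riverside Terminal $650; Granite Pavilion $1,200; Meridian Overpass $600; North Reservoir $150. Sum = $2,600.
Difference $2,650 − $2,600 = +$50 applied to largest allocation (Granite Pavilion): Granite Pavilion becomes $1,250.

Riverside Terminal: $650 · Granite Pavilion: $1,250 · Meridian Overpass: $600 · North Reservoir: $150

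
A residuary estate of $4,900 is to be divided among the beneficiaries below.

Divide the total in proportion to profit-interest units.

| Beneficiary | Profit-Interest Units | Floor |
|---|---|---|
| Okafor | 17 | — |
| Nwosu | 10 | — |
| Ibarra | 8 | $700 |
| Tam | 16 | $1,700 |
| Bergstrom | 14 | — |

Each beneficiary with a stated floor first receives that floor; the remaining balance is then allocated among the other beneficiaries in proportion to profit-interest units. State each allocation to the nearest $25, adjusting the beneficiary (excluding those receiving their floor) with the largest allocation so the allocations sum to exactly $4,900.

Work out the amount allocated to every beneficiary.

Okafor: $1,050; Nwosu: $600; Ibarra: $700; Tam: $1,700; Bergstrom: $850

Guaranteed amounts: Ibarra $700; Tam $1,700. Balance $2,500.
Balance split over remaining profit-interest units 41: Okafor 1,036.59 → $1,025; Nwosu 609.76 → $600; Bergstrom 853.66 → $850.
Rounding difference +$25 applied to Okafor → $1,050.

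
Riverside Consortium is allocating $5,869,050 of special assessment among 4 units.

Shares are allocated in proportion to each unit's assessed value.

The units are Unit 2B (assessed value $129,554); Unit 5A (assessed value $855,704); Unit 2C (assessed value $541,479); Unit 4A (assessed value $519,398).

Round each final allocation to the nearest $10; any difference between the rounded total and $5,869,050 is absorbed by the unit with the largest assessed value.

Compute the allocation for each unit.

Combined assessed value = 2,046,135.
Pro-rata amounts: Unit 2B 129,554/2,046,135 × $5,869,050 = 371,607.40; Unit 5A 855,704/2,046,135 × $5,869,050 = 2,454,466.38; Unit 2C 541,479/2,046,135 × $5,869,050 = 1,553,156.23; Unit 4A 519,398/2,046,135 × $5,869,050 = 1,489,819.99.
After rounding ($10): Unit 2B $371,610; Unit 5A $2,454,470; Unit 2C $1,553,160; Unit 4A $1,489,820. Sum = $5,869,060.
Difference $5,869,050 − $5,869,060 = −$10 applied to largest assessed value (Unit 5A): Unit 5A becomes $2,454,460.

Unit 2B: $371,610 · Unit 5A: $2,454,460 · Unit 2C: $1,553,160 · Unit 4A: $1,489,820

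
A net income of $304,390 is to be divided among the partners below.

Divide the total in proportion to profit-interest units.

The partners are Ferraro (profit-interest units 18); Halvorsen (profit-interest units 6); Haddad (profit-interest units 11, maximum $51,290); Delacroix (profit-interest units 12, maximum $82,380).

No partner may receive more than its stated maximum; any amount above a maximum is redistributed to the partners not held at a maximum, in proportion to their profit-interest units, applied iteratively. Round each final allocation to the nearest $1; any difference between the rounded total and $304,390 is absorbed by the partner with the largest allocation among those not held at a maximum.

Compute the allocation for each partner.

Combined profit-interest units = 47.
Unconstrained shares: Ferraro 116,574.89; Halvorsen 38,858.30; Haddad 71,240.21; Delacroix 77,716.60.
Cap binds for Haddad ($51,290); balance $253,100 reallocated over remaining profit-interest units 36.
Cap binds for Delacroix ($82,380); balance $170,720 reallocated over remaining profit-interest units 24.
Redistributed shares: Ferraro 128,040.00 → $128,040; Halvorsen 42,680.00 → $42,680.

Ferraro: $128,040; Halvorsen: $42,680; Haddad: $51,290; Delacroix: $82,380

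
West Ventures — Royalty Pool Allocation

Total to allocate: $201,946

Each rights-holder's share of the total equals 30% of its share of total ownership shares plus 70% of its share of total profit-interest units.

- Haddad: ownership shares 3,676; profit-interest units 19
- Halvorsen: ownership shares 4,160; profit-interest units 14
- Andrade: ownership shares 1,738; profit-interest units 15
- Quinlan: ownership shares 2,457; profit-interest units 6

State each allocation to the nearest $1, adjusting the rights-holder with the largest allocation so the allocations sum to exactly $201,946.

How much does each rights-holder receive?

Totals — ownership shares 12,031, profit-interest units 54.
Combined weights (30% ownership shares + 70% profit-interest units): Haddad 0.3380; Halvorsen 0.2852; Andrade 0.2378; Quinlan 0.1390.
Raw shares: Haddad 68,249.57; Halvorsen 57,597.73; Andrade 48,019.22; Quinlan 28,079.48.
At nearest $1: Haddad $68,250; Halvorsen $57,598; Andrade $48,019; Quinlan $28,079. Sum = $201,946.
Sum already equals the total — no adjustment.

Haddad: $68,250 | Halvorsen: $57,598 | Andrade: $48,019 | Quinlan: $28,079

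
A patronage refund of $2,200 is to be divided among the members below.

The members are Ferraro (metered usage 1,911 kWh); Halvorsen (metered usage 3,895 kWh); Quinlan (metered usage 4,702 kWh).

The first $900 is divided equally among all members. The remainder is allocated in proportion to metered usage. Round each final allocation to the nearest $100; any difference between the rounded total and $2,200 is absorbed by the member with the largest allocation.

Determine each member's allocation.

Equal tier: $900 ÷ 3 = $300 apiece.
Remainder $1,300 by metered usage (total 10,508): Ferraro 236.42 → $200; Halvorsen 481.87 → $500; Quinlan 581.71 → $600.
Totals: Ferraro $300 + $200 = $500; Halvorsen $300 + $500 = $800; Quinlan $300 + $600 = $900.

Ferraro: $500; Halvorsen: $800; Quinlan: $900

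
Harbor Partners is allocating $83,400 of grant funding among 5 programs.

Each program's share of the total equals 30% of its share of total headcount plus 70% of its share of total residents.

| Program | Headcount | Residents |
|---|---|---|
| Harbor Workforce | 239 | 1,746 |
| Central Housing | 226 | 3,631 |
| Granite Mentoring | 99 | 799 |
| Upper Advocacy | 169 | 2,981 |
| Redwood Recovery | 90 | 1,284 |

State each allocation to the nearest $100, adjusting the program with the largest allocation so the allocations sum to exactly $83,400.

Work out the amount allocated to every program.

Harbor Workforce: $17,000 | Central Housing: $27,200 | Granite Mentoring: $7,500 | Upper Advocacy: $21,800 | Redwood Recovery: $9,900

Headcount total 823; residents total 10,441.
Combined weights (30% headcount + 70% residents): Harbor Workforce 0.2042; Central Housing 0.3258; Granite Mentoring 0.0897; Upper Advocacy 0.2615; Redwood Recovery 0.1189.
Unrounded shares: Harbor Workforce 17,028.45; Central Housing 27,173.06; Granite Mentoring 7,477.24; Upper Advocacy 21,805.78; Redwood Recovery 9,915.47.
At nearest $100: Harbor Workforce $17,000; Central Housing $27,200; Granite Mentoring $7,500; Upper Advocacy $21,800; Redwood Recovery $9,900. Sum = $83,400.
Sum already equals the total — no adjustment.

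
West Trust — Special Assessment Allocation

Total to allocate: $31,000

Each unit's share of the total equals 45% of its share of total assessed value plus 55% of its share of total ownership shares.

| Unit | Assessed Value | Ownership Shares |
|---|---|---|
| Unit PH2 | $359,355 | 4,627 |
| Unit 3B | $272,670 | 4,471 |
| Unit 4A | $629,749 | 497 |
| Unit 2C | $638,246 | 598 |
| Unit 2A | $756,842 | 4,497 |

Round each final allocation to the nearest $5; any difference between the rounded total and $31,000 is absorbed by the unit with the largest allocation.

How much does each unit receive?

Assessed value total 2,656,862; ownership shares total 14,690.
Composite weights (45% assessed value + 55% ownership shares): Unit PH2 0.2341; Unit 3B 0.2136; Unit 4A 0.1253; Unit 2C 0.1305; Unit 2A 0.2966.
Unrounded shares: Unit PH2 7,257.16; Unit 3B 6,620.95; Unit 4A 3,883.38; Unit 2C 4,045.22; Unit 2A 9,193.30.
At nearest $5: Unit PH2 $7,255; Unit 3B $6,620; Unit 4A $3,885; Unit 2C $4,045; Unit 2A $9,195. Sum = $31,000.
Rounded total matches; no reconciliation needed.

Unit PH2: $7,255; Unit 3B: $6,620; Unit 4A: $3,885; Unit 2C: $4,045; Unit 2A: $9,195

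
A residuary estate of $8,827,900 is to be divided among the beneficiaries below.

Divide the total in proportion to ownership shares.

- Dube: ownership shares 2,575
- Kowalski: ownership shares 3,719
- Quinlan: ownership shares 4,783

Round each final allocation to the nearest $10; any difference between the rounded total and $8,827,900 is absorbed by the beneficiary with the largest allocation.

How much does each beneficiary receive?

Dube: $2,052,170 · Kowalski: $2,963,890 · Quinlan: $3,811,840

Combined ownership shares = 11,077.
Proportional shares: Dube 2,575/11,077 × $8,827,900 = 2,052,165.97; Kowalski 3,719/11,077 × $8,827,900 = 2,963,885.54; Quinlan 4,783/11,077 × $8,827,900 = 3,811,848.49.
Rounded to nearest $10: Dube $2,052,170; Kowalski $2,963,890; Quinlan $3,811,850. Sum = $8,827,910.
Difference $8,827,900 − $8,827,910 = −$10 applied to largest allocation (Quinlan): Quinlan becomes $3,811,840.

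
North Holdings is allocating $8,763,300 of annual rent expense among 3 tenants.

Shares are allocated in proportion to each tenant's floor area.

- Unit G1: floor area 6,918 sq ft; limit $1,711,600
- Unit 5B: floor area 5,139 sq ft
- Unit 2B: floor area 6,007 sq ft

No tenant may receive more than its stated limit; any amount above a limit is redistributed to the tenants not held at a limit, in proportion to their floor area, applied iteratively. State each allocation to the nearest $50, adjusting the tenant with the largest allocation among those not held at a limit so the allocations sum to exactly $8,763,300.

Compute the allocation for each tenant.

Unit G1: $1,711,600 | Unit 5B: $3,251,250 | Unit 2B: $3,800,450

Combined floor area = 18,064.
Proportional shares (ignoring caps): Unit G1 3,356,095.52; Unit 5B 2,493,057.94; Unit 2B 2,914,146.54.
Cap binds for Unit G1 ($1,711,600); remaining pool $7,051,700 reallocated over remaining floor area 11,146.
Redistributed shares: Unit 5B 3,251,272.77 → $3,251,250; Unit 2B 3,800,427.23 → $3,800,450.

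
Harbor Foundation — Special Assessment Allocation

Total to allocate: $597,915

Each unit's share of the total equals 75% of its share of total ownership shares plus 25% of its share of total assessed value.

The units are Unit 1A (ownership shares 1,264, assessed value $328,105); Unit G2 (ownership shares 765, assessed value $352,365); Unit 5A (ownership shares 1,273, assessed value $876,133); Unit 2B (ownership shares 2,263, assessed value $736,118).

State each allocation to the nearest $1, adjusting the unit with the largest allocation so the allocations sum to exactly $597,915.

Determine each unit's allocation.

Ownership shares total 5,565; assessed value total 2,292,721.
Combined weights (75% ownership shares + 25% assessed value): Unit 1A 0.2061; Unit G2 0.1415; Unit 5A 0.2671; Unit 2B 0.3853.
Unrounded shares: Unit 1A 123,246.56; Unit G2 84,618.05; Unit 5A 159,701.62; Unit 2B 230,348.77.
Rounded to nearest $1: Unit 1A $123,247; Unit G2 $84,618; Unit 5A $159,702; Unit 2B $230,349. Sum = $597,916.
Difference $597,915 − $597,916 = −$1 applied to largest allocation (Unit 2B): Unit 2B becomes $230,348.

Unit 1A: $123,247 · Unit G2: $84,618 · Unit 5A: $159,702 · Unit 2B: $230,348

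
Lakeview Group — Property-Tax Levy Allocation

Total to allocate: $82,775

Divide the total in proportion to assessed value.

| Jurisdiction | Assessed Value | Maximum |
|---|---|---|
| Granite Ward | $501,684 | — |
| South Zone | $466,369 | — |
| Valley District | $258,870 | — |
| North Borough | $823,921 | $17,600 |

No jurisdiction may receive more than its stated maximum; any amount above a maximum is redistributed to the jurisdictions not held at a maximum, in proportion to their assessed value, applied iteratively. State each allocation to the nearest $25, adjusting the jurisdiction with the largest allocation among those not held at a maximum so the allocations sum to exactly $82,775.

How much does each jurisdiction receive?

Granite Ward: $26,650 · South Zone: $24,775 · Valley District: $13,750 · North Borough: $17,600

Sum of assessed value: 2,050,844.
Pro-rata shares before constraints: Granite Ward 20,248.68; South Zone 18,823.32; Valley District 10,448.36; North Borough 33,254.63.
Cap binds for North Borough ($17,600); residual $65,175 reallocated over remaining assessed value 1,226,923.
Shares after redistribution: Granite Ward 26,649.80 → $26,650; South Zone 24,773.84 → $24,775; Valley District 13,751.35 → $13,750.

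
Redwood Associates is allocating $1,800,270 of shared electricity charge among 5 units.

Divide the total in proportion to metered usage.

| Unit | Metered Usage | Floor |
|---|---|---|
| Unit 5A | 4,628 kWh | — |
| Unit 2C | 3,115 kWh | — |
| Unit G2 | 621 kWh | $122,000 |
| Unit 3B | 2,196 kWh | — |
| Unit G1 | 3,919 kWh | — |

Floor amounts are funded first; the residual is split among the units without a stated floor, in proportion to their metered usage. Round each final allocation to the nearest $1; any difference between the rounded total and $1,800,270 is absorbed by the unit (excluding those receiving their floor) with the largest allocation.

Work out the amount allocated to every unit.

Unit 5A: $560,473 | Unit 2C: $377,241 | Unit G2: $122,000 | Unit 3B: $265,946 | Unit G1: $474,610

Minimums first: Unit G2 $122,000. Residual $1,678,270.
Residual split over remaining metered usage 13,858: Unit 5A 560,472.91 → $560,473; Unit 2C 377,241.38 → $377,241; Unit 3B 265,946.09 → $265,946; Unit G1 474,609.62 → $474,610.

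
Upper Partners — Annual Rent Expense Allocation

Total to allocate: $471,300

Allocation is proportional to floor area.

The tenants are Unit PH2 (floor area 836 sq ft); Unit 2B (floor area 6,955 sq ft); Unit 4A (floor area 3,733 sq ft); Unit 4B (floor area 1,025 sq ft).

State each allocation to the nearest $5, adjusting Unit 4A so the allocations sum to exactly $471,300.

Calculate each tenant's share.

Floor area total: 12,549.
Pro-rata amounts: Unit PH2 836/12,549 × $471,300 = 31,397.47; Unit 2B 6,955/12,549 × $471,300 = 261,207.39; Unit 4A 3,733/12,549 × $471,300 = 140,199.45; Unit 4B 1,025/12,549 × $471,300 = 38,495.70.
Rounded to nearest $5: Unit PH2 $31,395; Unit 2B $261,205; Unit 4A $140,200; Unit 4B $38,495. Sum = $471,295.
Difference $471,300 − $471,295 = +$5 applied to Unit 4A: Unit 4A becomes $140,205.

Unit PH2: $31,395; Unit 2B: $261,205; Unit 4A: $140,205; Unit 4B: $38,495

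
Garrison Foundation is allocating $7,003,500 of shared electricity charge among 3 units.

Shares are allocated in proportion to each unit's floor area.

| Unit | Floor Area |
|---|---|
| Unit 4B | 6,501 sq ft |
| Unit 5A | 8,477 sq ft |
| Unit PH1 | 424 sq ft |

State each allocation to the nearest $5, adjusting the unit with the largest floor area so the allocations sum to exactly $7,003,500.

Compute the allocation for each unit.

Sum of floor area: 15,402.
Pro-rata amounts: Unit 4B 6,501/15,402 × $7,003,500 = 2,956,093.59; Unit 5A 8,477/15,402 × $7,003,500 = 3,854,607.81; Unit PH1 424/15,402 × $7,003,500 = 192,798.60.
After rounding ($5): Unit 4B $2,956,095; Unit 5A $3,854,610; Unit PH1 $192,800. Sum = $7,003,505.
Difference $7,003,500 − $7,003,505 = −$5 applied to largest floor area (Unit 5A): Unit 5A becomes $3,854,605.

Unit 4B: $2,956,095 · Unit 5A: $3,854,605 · Unit PH1: $192,800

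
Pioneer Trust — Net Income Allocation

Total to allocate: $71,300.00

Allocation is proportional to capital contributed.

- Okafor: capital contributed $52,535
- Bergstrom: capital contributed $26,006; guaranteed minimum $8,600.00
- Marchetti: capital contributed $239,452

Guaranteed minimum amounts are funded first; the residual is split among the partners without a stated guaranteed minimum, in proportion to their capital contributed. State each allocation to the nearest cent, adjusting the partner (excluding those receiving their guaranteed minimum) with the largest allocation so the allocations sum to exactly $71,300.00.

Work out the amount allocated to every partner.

Okafor: $11,281.13 · Bergstrom: $8,600.00 · Marchetti: $51,418.87

Minimums first: Bergstrom $8,600.00. Residual $62,700.00.
Residual split over remaining capital contributed 291,987: Okafor 11,281.1341 → $11,281.13; Marchetti 51,418.8659 → $51,418.87.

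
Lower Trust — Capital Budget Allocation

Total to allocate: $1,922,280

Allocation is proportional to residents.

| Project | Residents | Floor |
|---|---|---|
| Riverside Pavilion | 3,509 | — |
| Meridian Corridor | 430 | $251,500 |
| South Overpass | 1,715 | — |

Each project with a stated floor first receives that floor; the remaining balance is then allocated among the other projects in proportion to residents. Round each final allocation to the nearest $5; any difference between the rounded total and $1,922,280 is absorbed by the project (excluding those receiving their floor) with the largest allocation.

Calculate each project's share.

Riverside Pavilion: $1,122,275 · Meridian Corridor: $251,500 · South Overpass: $548,505

Guaranteed amounts: Meridian Corridor $251,500. Balance $1,670,780.
Balance split over remaining residents 5,224: Riverside Pavilion 1,122,275.46 → $1,122,275; South Overpass 548,504.54 → $548,505.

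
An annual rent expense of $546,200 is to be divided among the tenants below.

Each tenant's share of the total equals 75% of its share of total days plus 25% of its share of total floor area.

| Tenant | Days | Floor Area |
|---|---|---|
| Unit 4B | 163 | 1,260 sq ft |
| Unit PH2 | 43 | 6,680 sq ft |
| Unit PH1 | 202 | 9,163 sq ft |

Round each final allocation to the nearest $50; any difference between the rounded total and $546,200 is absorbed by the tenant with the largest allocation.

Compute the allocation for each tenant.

Unit 4B: $173,700 | Unit PH2: $96,500 | Unit PH1: $276,000

Days total 408; floor area total 17,103.
Composite weights (75% days + 25% floor area): Unit 4B 0.3181; Unit PH2 0.1767; Unit PH1 0.5053.
Proportional shares: Unit 4B 173,719.01; Unit PH2 96,506.88; Unit PH1 275,974.12.
Rounded to nearest $50: Unit 4B $173,700; Unit PH2 $96,500; Unit PH1 $275,950. Sum = $546,150.
Difference $546,200 − $546,150 = +$50 applied to largest allocation (Unit PH1): Unit PH1 becomes $276,000.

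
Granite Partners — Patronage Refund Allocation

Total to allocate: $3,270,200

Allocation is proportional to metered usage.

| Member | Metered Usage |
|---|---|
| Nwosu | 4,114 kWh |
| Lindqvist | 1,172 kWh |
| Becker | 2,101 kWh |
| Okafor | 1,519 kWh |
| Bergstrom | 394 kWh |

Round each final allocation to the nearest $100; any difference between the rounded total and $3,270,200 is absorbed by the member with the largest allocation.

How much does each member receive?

Combined metered usage = 9,300.
Unrounded shares: Nwosu 4,114/9,300 × $3,270,200 = 1,446,623.96; Lindqvist 1,172/9,300 × $3,270,200 = 412,115.53; Becker 2,101/9,300 × $3,270,200 = 738,783.89; Okafor 1,519/9,300 × $3,270,200 = 534,132.67; Bergstrom 394/9,300 × $3,270,200 = 138,543.96.
At nearest $100: Nwosu $1,446,600; Lindqvist $412,100; Becker $738,800; Okafor $534,100; Bergstrom $138,500. Sum = $3,270,100.
Difference $3,270,200 − $3,270,100 = +$100 applied to largest allocation (Nwosu): Nwosu becomes $1,446,700.

Nwosu: $1,446,700 · Lindqvist: $412,100 · Becker: $738,800 · Okafor: $534,100 · Bergstrom: $138,500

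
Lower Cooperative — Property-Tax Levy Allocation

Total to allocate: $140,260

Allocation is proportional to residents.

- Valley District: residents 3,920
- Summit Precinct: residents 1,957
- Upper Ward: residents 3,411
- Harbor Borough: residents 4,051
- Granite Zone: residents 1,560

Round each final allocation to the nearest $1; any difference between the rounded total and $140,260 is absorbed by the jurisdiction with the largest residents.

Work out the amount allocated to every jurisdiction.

Sum of residents: 14,899.
Proportional shares: Valley District 3,920/14,899 × $140,260 = 36,903.09; Summit Precinct 1,957/14,899 × $140,260 = 18,423.30; Upper Ward 3,411/14,899 × $140,260 = 32,111.34; Harbor Borough 4,051/14,899 × $140,260 = 38,136.34; Granite Zone 1,560/14,899 × $140,260 = 14,685.93.
Rounded to nearest $1: Valley District $36,903; Summit Precinct $18,423; Upper Ward $32,111; Harbor Borough $38,136; Granite Zone $14,686. Sum = $140,259.
Difference $140,260 − $140,259 = +$1 applied to largest residents (Harbor Borough): Harbor Borough becomes $38,137.

Valley District: $36,903; Summit Precinct: $18,423; Upper Ward: $32,111; Harbor Borough: $38,137; Granite Zone: $14,686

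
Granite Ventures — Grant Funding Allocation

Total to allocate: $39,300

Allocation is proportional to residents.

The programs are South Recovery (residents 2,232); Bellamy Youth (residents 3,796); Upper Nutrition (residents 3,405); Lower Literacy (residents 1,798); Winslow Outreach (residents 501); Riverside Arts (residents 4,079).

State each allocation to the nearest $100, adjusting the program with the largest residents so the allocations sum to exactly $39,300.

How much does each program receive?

South Recovery: $5,500; Bellamy Youth: $9,400; Upper Nutrition: $8,500; Lower Literacy: $4,500; Winslow Outreach: $1,200; Riverside Arts: $10,200

Sum of residents: 15,811.
Proportional shares: South Recovery 2,232/15,811 × $39,300 = 5,547.88; Bellamy Youth 3,796/15,811 × $39,300 = 9,435.38; Upper Nutrition 3,405/15,811 × $39,300 = 8,463.51; Lower Literacy 1,798/15,811 × $39,300 = 4,469.13; Winslow Outreach 501/15,811 × $39,300 = 1,245.29; Riverside Arts 4,079/15,811 × $39,300 = 10,138.81.
Rounded to nearest $100: South Recovery $5,500; Bellamy Youth $9,400; Upper Nutrition $8,500; Lower Literacy $4,500; Winslow Outreach $1,200; Riverside Arts $10,100. Sum = $39,200.
Difference $39,300 − $39,200 = +$100 applied to largest residents (Riverside Arts): Riverside Arts becomes $10,200.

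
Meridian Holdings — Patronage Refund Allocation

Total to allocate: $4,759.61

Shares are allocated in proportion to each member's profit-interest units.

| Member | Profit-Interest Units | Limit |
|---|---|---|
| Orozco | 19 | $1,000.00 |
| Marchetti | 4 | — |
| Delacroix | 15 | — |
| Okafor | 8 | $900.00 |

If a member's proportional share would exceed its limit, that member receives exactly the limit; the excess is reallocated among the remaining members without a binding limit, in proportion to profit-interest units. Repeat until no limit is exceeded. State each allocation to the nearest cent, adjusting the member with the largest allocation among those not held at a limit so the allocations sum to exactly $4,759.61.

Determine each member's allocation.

Sum of profit-interest units: 46.
Proportional shares (ignoring caps): Orozco 1,965.9259; Marchetti 413.8791; Delacroix 1,552.0467; Okafor 827.7583.
Cap binds for Orozco ($1,000.00); remaining pool $3,759.61 reallocated over remaining profit-interest units 27.
Cap binds for Okafor ($900.00); remaining pool $2,859.61 reallocated over remaining profit-interest units 19.
Shares after redistribution: Marchetti 602.0232 → $602.02; Delacroix 2,257.5868 → $2,257.59.

Orozco: $1,000.00 · Marchetti: $602.02 · Delacroix: $2,257.59 · Okafor: $900.00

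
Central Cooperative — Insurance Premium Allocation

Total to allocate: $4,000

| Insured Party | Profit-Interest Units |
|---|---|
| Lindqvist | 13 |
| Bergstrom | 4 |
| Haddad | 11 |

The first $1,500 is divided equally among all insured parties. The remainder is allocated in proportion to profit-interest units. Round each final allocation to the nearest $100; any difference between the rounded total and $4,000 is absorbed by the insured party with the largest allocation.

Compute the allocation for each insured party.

Lindqvist: $1,600 · Bergstrom: $900 · Haddad: $1,500

Equal tier: $1,500 ÷ 3 = $500 apiece.
Remainder $2,500 by profit-interest units (total 28): Lindqvist 1,160.71 → $1,200; Bergstrom 357.14 → $400; Haddad 982.14 → $1,000.
Rounding difference −$100 on remainder applied to Lindqvist.
Totals: Lindqvist $500 + $1,100 = $1,600; Bergstrom $500 + $400 = $900; Haddad $500 + $1,000 = $1,500.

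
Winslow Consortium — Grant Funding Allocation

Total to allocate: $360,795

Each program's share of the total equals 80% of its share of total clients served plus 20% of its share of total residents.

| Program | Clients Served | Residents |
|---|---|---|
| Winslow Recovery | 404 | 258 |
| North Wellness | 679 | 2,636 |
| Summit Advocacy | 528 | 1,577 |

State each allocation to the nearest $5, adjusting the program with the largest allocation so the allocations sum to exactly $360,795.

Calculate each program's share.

Clients served total 1,611; residents total 4,471.
Combined weights (80% clients served + 20% residents): Winslow Recovery 0.2122; North Wellness 0.4551; Summit Advocacy 0.3327.
Raw shares: Winslow Recovery 76,546.91; North Wellness 164,196.84; Summit Advocacy 120,051.25.
At nearest $5: Winslow Recovery $76,545; North Wellness $164,195; Summit Advocacy $120,050. Sum = $360,790.
Difference $360,795 − $360,790 = +$5 applied to largest allocation (North Wellness): North Wellness becomes $164,200.

Winslow Recovery: $76,545 · North Wellness: $164,200 · Summit Advocacy: $120,050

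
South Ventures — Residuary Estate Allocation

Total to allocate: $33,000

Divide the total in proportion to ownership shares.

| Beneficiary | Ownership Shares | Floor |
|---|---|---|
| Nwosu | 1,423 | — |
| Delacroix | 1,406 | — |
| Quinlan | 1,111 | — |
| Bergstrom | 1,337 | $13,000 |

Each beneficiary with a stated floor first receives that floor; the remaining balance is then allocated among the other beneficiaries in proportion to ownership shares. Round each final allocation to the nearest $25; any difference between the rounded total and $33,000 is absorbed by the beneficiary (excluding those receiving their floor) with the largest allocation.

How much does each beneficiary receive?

Guaranteed amounts: Bergstrom $13,000. Remaining pool $20,000.
Remaining pool split over remaining ownership shares 3,940: Nwosu 7,223.35 → $7,225; Delacroix 7,137.06 → $7,125; Quinlan 5,639.59 → $5,650.

Nwosu: $7,225 | Delacroix: $7,125 | Quinlan: $5,650 | Bergstrom: $13,000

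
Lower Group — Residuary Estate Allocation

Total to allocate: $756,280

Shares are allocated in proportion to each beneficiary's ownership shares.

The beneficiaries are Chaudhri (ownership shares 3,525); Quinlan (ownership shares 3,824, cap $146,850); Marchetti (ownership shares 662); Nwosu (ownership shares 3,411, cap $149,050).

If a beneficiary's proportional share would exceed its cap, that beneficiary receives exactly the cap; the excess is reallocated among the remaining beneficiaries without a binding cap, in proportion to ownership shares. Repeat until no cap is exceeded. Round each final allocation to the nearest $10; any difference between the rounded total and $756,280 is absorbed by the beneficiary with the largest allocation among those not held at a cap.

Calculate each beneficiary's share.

Ownership shares total: 11,422.
Proportional shares (ignoring caps): Chaudhri 233,399.32; Quinlan 253,196.88; Marchetti 43,832.72; Nwosu 225,851.08.
Held at cap: Quinlan ($146,850), Nwosu ($149,050); remaining pool $460,380 reallocated over remaining ownership shares 4,187.
Remaining shares: Chaudhri 387,590.04 → $387,590; Marchetti 72,789.96 → $72,790.

Chaudhri: $387,590 | Quinlan: $146,850 | Marchetti: $72,790 | Nwosu: $149,050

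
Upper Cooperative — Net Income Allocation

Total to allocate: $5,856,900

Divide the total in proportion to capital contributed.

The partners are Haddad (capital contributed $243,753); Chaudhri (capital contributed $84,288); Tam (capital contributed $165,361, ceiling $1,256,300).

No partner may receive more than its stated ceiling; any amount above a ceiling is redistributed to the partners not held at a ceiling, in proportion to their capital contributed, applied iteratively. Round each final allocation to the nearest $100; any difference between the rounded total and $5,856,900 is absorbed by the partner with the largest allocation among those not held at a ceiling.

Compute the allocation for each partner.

Combined capital contributed = 493,402.
Pro-rata shares before constraints: Haddad 2,893,455.94; Chaudhri 1,000,535.85; Tam 1,962,908.22.
Capped: Tam ($1,256,300); remaining pool $4,600,600 reallocated over remaining capital contributed 328,041.
Remaining shares: Haddad 3,418,505.77 → $3,418,500; Chaudhri 1,182,094.23 → $1,182,100.

Haddad: $3,418,500 · Chaudhri: $1,182,100 · Tam: $1,256,300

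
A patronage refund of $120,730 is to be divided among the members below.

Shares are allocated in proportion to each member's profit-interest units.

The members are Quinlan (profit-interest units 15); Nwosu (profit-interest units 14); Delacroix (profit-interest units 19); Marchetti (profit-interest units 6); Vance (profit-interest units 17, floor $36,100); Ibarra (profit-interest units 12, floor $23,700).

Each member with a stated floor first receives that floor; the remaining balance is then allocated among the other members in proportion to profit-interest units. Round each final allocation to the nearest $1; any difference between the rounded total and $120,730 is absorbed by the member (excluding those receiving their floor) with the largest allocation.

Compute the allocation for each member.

Quinlan: $16,925; Nwosu: $15,797; Delacroix: $21,438; Marchetti: $6,770; Vance: $36,100; Ibarra: $23,700

Fund the minimums — Vance $36,100; Ibarra $23,700. Remaining pool $60,930.
Remaining pool split over remaining profit-interest units 54: Quinlan 16,925.00 → $16,925; Nwosu 15,796.67 → $15,797; Delacroix 21,438.33 → $21,438; Marchetti 6,770.00 → $6,770.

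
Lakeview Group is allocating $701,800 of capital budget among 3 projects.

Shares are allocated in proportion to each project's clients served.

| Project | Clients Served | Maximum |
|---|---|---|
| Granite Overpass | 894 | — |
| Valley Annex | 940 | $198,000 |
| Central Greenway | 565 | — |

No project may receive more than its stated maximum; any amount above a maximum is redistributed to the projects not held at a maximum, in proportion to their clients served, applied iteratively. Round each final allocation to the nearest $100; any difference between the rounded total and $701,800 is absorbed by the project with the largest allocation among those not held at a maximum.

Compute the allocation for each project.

Combined clients served = 2,399.
Proportional shares (ignoring caps): Granite Overpass 261,529.47; Valley Annex 274,986.24; Central Greenway 165,284.29.
Cap binds for Valley Annex ($198,000); residual $503,800 reallocated over remaining clients served 1,459.
Redistributed shares: Granite Overpass 308,702.67 → $308,700; Central Greenway 195,097.33 → $195,100.

Granite Overpass: $308,700; Valley Annex: $198,000; Central Greenway: $195,100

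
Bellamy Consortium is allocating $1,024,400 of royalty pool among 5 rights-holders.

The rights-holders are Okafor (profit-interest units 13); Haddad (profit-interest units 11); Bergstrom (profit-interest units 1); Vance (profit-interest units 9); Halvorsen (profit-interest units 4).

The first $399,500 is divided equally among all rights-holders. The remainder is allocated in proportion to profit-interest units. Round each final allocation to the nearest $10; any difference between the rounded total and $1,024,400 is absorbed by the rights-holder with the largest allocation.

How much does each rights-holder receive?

$399,500 shared equally gives $79,900 per rights-holder.
Remainder $624,900 by profit-interest units (total 38): Okafor 213,781.58 → $213,780; Haddad 180,892.11 → $180,890; Bergstrom 16,444.74 → $16,440; Vance 148,002.63 → $148,000; Halvorsen 65,778.95 → $65,780.
Rounding difference +$10 on remainder applied to Okafor.
Totals: Okafor $79,900 + $213,790 = $293,690; Haddad $79,900 + $180,890 = $260,790; Bergstrom $79,900 + $16,440 = $96,340; Vance $79,900 + $148,000 = $227,900; Halvorsen $79,900 + $65,780 = $145,680.

Okafor: $293,690 · Haddad: $260,790 · Bergstrom: $96,340 · Vance: $227,900 · Halvorsen: $145,680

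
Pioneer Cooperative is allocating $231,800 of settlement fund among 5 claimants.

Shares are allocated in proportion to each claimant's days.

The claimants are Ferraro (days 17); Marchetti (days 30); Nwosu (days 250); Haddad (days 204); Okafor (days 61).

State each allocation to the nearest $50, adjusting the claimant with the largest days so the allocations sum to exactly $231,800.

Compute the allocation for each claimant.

Ferraro: $7,000 | Marchetti: $12,350 | Nwosu: $103,150 | Haddad: $84,150 | Okafor: $25,150

Sum of days: 562.
Proportional shares: Ferraro 17/562 × $231,800 = 7,011.74; Marchetti 30/562 × $231,800 = 12,373.67; Nwosu 250/562 × $231,800 = 103,113.88; Haddad 204/562 × $231,800 = 84,140.93; Okafor 61/562 × $231,800 = 25,159.79.
At nearest $50: Ferraro $7,000; Marchetti $12,350; Nwosu $103,100; Haddad $84,150; Okafor $25,150. Sum = $231,750.
Difference $231,800 − $231,750 = +$50 applied to largest days (Nwosu): Nwosu becomes $103,150.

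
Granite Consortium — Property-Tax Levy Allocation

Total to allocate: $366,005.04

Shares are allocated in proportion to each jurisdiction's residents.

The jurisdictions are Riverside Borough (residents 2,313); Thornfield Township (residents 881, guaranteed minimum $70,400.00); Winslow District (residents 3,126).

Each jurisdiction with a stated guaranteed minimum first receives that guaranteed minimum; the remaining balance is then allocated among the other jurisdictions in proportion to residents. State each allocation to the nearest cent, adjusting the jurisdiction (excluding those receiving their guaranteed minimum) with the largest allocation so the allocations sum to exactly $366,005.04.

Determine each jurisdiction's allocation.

Fund the minimums — Thornfield Township $70,400.00. Residual $295,605.04.
Residual split over remaining residents 5,439: Riverside Borough 125,709.5895 → $125,709.59; Winslow District 169,895.4505 → $169,895.45.

Riverside Borough: $125,709.59; Thornfield Township: $70,400.00; Winslow District: $169,895.45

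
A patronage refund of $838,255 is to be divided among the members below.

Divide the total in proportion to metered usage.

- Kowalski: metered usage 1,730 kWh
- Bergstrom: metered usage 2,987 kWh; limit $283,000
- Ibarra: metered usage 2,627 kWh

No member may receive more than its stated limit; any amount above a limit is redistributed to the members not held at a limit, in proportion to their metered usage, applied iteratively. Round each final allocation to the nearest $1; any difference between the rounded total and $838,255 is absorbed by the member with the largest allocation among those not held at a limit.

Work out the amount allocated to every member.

Metered usage total: 7,344.
Proportional shares (ignoring caps): Kowalski 197,464.75; Bergstrom 340,940.59; Ibarra 299,849.66.
Capped: Bergstrom ($283,000); balance $555,255 reallocated over remaining metered usage 4,357.
Remaining shares: Kowalski 220,470.77 → $220,471; Ibarra 334,784.23 → $334,784.

Kowalski: $220,471 | Bergstrom: $283,000 | Ibarra: $334,784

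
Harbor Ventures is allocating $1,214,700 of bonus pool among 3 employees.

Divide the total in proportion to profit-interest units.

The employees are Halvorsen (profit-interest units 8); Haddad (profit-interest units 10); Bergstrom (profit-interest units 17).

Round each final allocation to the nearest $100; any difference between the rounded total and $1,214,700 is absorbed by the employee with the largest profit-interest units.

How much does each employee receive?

Total profit-interest units = 8 + 10 + 17 = 35.
Pro-rata amounts: Halvorsen 277,645.71; Haddad 347,057.14; Bergstrom 589,997.14.
At nearest $100: Halvorsen $277,600; Haddad $347,100; Bergstrom $590,000. Sum = $1,214,700.
Sum already equals the total — no adjustment.

Halvorsen: $277,600 · Haddad: $347,100 · Bergstrom: $590,000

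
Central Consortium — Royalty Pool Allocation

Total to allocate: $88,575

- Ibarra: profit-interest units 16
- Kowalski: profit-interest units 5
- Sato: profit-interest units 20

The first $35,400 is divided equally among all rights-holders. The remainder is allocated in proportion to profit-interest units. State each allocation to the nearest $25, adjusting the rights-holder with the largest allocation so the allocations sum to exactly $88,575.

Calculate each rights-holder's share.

Ibarra: $32,550 · Kowalski: $18,275 · Sato: $37,750

Equal tier: $35,400 ÷ 3 = $11,800 apiece.
Remainder $53,175 by profit-interest units (total 41): Ibarra 20,751.22 → $20,750; Kowalski 6,484.76 → $6,475; Sato 25,939.02 → $25,950.
Totals: Ibarra $11,800 + $20,750 = $32,550; Kowalski $11,800 + $6,475 = $18,275; Sato $11,800 + $25,950 = $37,750.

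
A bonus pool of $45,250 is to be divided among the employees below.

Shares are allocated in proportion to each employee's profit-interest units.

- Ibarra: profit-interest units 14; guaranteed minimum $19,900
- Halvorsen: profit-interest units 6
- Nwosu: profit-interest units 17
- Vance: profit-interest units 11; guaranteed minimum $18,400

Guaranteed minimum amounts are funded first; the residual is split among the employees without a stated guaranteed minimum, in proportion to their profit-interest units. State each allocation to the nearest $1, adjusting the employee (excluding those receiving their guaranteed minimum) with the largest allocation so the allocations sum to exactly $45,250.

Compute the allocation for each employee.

Ibarra: $19,900 · Halvorsen: $1,813 · Nwosu: $5,137 · Vance: $18,400

Guaranteed amounts: Ibarra $19,900; Vance $18,400. Residual $6,950.
Residual split over remaining profit-interest units 23: Halvorsen 1,813.04 → $1,813; Nwosu 5,136.96 → $5,137.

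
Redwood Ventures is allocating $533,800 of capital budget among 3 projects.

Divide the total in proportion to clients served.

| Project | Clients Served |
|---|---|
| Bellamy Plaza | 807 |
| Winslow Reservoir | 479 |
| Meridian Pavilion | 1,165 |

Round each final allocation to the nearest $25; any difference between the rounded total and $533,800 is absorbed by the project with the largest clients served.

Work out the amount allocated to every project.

Combined clients served = 807 + 479 + 1,165 = 2,451.
Unrounded shares: Bellamy Plaza 175,755.45; Winslow Reservoir 104,320.77; Meridian Pavilion 253,723.79.
At nearest $25: Bellamy Plaza $175,750; Winslow Reservoir $104,325; Meridian Pavilion $253,725. Sum = $533,800.
Rounded total matches; no reconciliation needed.

Bellamy Plaza: $175,750 · Winslow Reservoir: $104,325 · Meridian Pavilion: $253,725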